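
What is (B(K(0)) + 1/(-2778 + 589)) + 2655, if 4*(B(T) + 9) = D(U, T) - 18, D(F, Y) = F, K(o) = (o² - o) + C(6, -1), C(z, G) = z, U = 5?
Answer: 23139915/8756 ≈ 2642.8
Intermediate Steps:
K(o) = 6 + o² - o (K(o) = (o² - o) + 6 = 6 + o² - o)
B(T) = -49/4 (B(T) = -9 + (5 - 18)/4 = -9 + (¼)*(-13) = -9 - 13/4 = -49/4)
(B(K(0)) + 1/(-2778 + 589)) + 2655 = (-49/4 + 1/(-2778 + 589)) + 2655 = (-49/4 + 1/(-2189)) + 2655 = (-49/4 - 1/2189) + 2655 = -107265/8756 + 2655 = 23139915/8756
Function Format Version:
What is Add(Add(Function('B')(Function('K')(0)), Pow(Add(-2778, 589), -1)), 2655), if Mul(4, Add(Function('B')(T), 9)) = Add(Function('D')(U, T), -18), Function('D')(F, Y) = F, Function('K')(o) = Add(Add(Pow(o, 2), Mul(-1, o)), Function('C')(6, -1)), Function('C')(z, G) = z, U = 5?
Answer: Rational(23139915, 8756) ≈ 2642.8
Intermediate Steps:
Function('K')(o) = Add(6, Pow(o, 2), Mul(-1, o)) (Function('K')(o) = Add(Add(Pow(o, 2), Mul(-1, o)), 6) = Add(6, Pow(o, 2), Mul(-1, o)))
Function('B')(T) = Rational(-49, 4) (Function('B')(T) = Add(-9, Mul(Rational(1, 4), Add(5, -18))) = Add(-9, Mul(Rational(1, 4), -13)) = Add(-9, Rational(-13, 4)) = Rational(-49, 4))
Add(Add(Function('B')(Function('K')(0)), Pow(Add(-2778, 589), -1)), 2655) = Add(Add(Rational(-49, 4), Pow(Add(-2778, 589), -1)), 2655) = Add(Add(Rational(-49, 4), Pow(-2189, -1)), 2655) = Add(Add(Rational(-49, 4), Rational(-1, 2189)), 2655) = Add(Rational(-107265, 8756), 2655) = Rational(23139915, 8756)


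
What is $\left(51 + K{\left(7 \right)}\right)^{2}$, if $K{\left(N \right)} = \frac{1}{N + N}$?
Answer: $\frac{511225}{196} \approx 2608.3$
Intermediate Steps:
$K{\left(N \right)} = \frac{1}{2 N}$
$\left(51 + K{\left(7 \right)}\right)^{2} = \left(51 + \frac{1}{2 \cdot 7}\right)^{2} = \left(51 + \frac{1}{2} \cdot \frac{1}{7}\right)^{2} = \left(51 + \frac{1}{14}\right)^{2} = \left(\frac{715}{14}\right)^{2} = \frac{511225}{196}$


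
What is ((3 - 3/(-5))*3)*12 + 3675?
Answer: 19023/5 ≈ 3804.6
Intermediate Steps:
((3 - 3/(-5))*3)*12 + 3675 = ((3 - 3*(-⅕))*3)*12 + 3675 = ((3 + ⅗)*3)*12 + 3675 = ((18/5)*3)*12 + 3675 = (54/5)*12 + 3675 = 648/5 + 3675 = 19023/5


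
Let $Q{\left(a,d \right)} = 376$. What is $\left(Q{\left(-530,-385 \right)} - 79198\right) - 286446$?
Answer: $-365268$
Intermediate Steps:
$\left(Q{\left(-530,-385 \right)} - 79198\right) - 286446 = \left(376 - 79198\right) - 286446 = -78822 - 286446 = -365268$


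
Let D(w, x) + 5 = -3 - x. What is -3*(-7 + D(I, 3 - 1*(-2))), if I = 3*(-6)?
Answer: 60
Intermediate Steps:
I = -18
D(w, x) = -8 - x (D(w, x) = -5 + (-3 - x) = -8 - x)
-3*(-7 + D(I, 3 - 1*(-2))) = -3*(-7 + (-8 - (3 - 1*(-2)))) = -3*(-7 + (-8 - (3 + 2))) = -3*(-7 + (-8 - 1*5)) = -3*(-7 + (-8 - 5)) = -3*(-7 - 13) = -3*(-20) = 60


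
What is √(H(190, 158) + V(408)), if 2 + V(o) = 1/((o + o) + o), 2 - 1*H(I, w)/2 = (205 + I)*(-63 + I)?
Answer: I*√4175250014/204 ≈ 316.75*I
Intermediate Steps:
H(I, w) = 4 - 2*(-63 + I)*(205 + I) (H(I, w) = 4 - 2*(205 + I)*(-63 + I) = 4 - 2*(-63 + I)*(205 + I))
V(o) = -2 + 1/(3*o) (V(o) = -2 + 1/((o + o) + o) = -2 + 1/(2*o + o) = -2 + 1/(3*o))
√(H(190, 158) + V(408)) = √((25834 - 284*190 - 2*190²) + (-2 + (⅓)/408)) = √((25834 - 53960 - 2*36100) + (-2 + (⅓)*(1/408))) = √((25834 - 53960 - 72200) + (-2 + 1/1224)) = √(-100326 - 2447/1224) = √(-122801471/1224) = I*√4175250014/204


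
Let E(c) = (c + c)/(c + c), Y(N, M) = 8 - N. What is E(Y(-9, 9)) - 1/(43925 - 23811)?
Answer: 20113/20114 ≈ 0.99995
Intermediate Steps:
E(c) = 1 (E(c) = (2*c)/((2*c)) = (2*c)*(1/(2*c)) = 1)
E(Y(-9, 9)) - 1/(43925 - 23811) = 1 - 1/(43925 - 23811) = 1 - 1/20114 = 20113/20114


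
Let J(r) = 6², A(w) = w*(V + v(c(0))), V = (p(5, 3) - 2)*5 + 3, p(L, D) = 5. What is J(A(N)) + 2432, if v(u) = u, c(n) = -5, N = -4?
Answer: 2468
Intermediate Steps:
V = 18 (V = (5 - 2)*5 + 3 = 3*5 + 3 = 15 + 3 = 18)
A(w) = 13*w (A(w) = w*(18 - 5) = w*13 = 13*w)
J(r) = 36
J(A(N)) + 2432 = 36 + 2432 = 2468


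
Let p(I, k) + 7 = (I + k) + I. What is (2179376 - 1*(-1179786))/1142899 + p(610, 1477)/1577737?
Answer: 5302948574704/1803194039563 ≈ 2.9409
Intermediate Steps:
p(I, k) = -7 + k + 2*I (p(I, k) = -7 + ((I + k) + I) = -7 + (k + 2*I) = -7 + k + 2*I)
(2179376 - 1*(-1179786))/1142899 + p(610, 1477)/1577737 = (2179376 - 1*(-1179786))/1142899 + (-7 + 1477 + 2*610)/1577737 = (2179376 + 1179786)*(1/1142899) + (-7 + 1477 + 1220)*(1/1577737) = 3359162*(1/1142899) + 2690*(1/1577737) = 3359162/1142899 + 2690/1577737 = 5302948574704/1803194039563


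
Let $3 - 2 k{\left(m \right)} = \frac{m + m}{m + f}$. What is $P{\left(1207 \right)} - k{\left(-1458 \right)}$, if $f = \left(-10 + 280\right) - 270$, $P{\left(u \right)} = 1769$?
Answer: $\frac{3537}{2} \approx 1768.5$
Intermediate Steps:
$f = 0$ ($f = 270 - 270 = 0$)
$k{\left(m \right)} = \frac{1}{2}$ ($k{\left(m \right)} = \frac{3}{2} - \frac{\left(m + m\right) \frac{1}{m + 0}}{2} = \frac{3}{2} - \frac{2 m \frac{1}{m}}{2} = \frac{3}{2} - 1 = \frac{1}{2}$)
$P{\left(1207 \right)} - k{\left(-1458 \right)} = 1769 - \frac{1}{2} = \frac{3537}{2}$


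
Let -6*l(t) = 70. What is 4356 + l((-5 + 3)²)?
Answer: 13033/3 ≈ 4344.3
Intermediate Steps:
l(t) = -35/3 (l(t) = -⅙*70 = -35/3)
4356 + l((-5 + 3)²) = 4356 - 35/3 = 13033/3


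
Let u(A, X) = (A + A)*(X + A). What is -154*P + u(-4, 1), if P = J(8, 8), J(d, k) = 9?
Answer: -1362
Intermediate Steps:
P = 9
u(A, X) = 2*A*(A + X) (u(A, X) = (2*A)*(A + X) = 2*A*(A + X))
-154*P + u(-4, 1) = -154*9 + 2*(-4)*(-4 + 1) = -1386 + 2*(-4)*(-3) = -1386 + 24 = -1362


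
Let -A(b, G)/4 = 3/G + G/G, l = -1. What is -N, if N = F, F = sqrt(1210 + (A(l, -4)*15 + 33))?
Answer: -2*sqrt(307) ≈ -35.043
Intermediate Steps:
A(b, G) = -4 - 12/G (A(b, G) = -4*(3/G + G/G) = -4*(3/G + 1) = -4*(1 + 3/G) = -4 - 12/G)
F = 2*sqrt(307) (F = sqrt(1210 + ((-4 - 12/(-4))*15 + 33)) = sqrt(1210 + ((-4 - 12*(-1/4))*15 + 33)) = sqrt(1210 + ((-4 + 3)*15 + 33)) = sqrt(1210 + (-1*15 + 33)) = sqrt(1210 + (-15 + 33)) = sqrt(1210 + 18) = sqrt(1228) = 2*sqrt(307) ≈ 35.043)
N = 2*sqrt(307) ≈ 35.043
-N = -2*sqrt(307)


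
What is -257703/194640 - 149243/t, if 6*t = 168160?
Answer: -45339017/6818888 ≈ -6.6490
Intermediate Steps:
t = 84080/3 (t = (⅙)*168160 = 84080/3 ≈ 28027.)
-257703/194640 - 149243/t = -257703/194640 - 149243/84080/3 = -257703*1/194640 - 149243*3/84080 = -85901/64880 - 447729/84080 = -45339017/6818888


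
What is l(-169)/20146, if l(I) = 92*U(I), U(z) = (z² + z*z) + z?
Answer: 2619838/10073 ≈ 260.08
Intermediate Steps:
U(z) = z + 2*z² (U(z) = (z² + z²) + z = 2*z² + z = z + 2*z²)
l(I) = 92*I*(1 + 2*I) (l(I) = 92*(I*(1 + 2*I)) = 92*I*(1 + 2*I))
l(-169)/20146 = (92*(-169)*(1 + 2*(-169)))/20146 = (92*(-169)*(1 - 338))*(1/20146) = (92*(-169)*(-337))*(1/20146) = 5239676*(1/20146) = 2619838/10073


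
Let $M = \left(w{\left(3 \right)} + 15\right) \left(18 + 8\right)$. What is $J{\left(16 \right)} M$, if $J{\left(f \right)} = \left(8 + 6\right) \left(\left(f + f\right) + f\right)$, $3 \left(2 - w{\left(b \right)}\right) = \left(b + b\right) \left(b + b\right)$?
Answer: $87360$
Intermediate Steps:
$w{\left(b \right)} = 2 - \frac{4 b^{2}}{3}$ ($w{\left(b \right)} = 2 - \frac{\left(b + b\right) \left(b + b\right)}{3} = 2 - \frac{2 b 2 b}{3} = 2 - \frac{4 b^{2}}{3}$)
$J{\left(f \right)} = 42 f$ ($J{\left(f \right)} = 14 \left(2 f + f\right) = 14 \cdot 3 f = 42 f$)
$M = 130$ ($M = \left(\left(2 - \frac{4 \cdot 3^{2}}{3}\right) + 15\right) \left(18 + 8\right) = \left(\left(2 - 12\right) + 15\right) 26 = \left(-10 + 15\right) 26 = 5 \cdot 26 = 130$)
$J{\left(16 \right)} M = 42 \cdot 16 \cdot 130 = 672 \cdot 130 = 87360$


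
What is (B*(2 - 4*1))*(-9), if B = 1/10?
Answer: 9/5 ≈ 1.8000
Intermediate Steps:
B = ⅒ ≈ 0.10000
(B*(2 - 4*1))*(-9) = ((2 - 4*1)/10)*(-9) = ((2 - 4)/10)*(-9) = ((⅒)*(-2))*(-9) = -⅕*(-9) = 9/5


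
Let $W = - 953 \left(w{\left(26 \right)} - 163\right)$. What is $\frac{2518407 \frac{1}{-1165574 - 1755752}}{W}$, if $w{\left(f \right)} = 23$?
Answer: $- \frac{2518407}{389763314920} \approx -6.4614 \cdot 10^{-6}$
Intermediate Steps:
$W = 133420$ ($W = - 953 \left(23 - 163\right) = \left(-953\right) \left(-140\right) = 133420$)
$\frac{2518407 \frac{1}{-1165574 - 1755752}}{W} = \frac{2518407 \frac{1}{-1165574 - 1755752}}{133420} = \frac{2518407}{-2921326} \cdot \frac{1}{133420} = 2518407 \left(- \frac{1}{2921326}\right) \frac{1}{133420} = \left(- \frac{2518407}{2921326}\right) \frac{1}{133420} = - \frac{2518407}{389763314920}$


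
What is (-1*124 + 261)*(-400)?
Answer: -54800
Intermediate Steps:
(-1*124 + 261)*(-400) = (-124 + 261)*(-400) = 137*(-400) = -54800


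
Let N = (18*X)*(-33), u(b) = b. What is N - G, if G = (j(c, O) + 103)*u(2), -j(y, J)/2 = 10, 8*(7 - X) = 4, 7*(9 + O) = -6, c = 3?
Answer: -4027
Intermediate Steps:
O = -69/7 (O = -9 + (⅐)*(-6) = -9 - 6/7 = -69/7 ≈ -9.8571)
X = 13/2 (X = 7 - ⅛*4 = 7 - ½ = 13/2 ≈ 6.5000)
j(y, J) = -20 (j(y, J) = -2*10 = -20)
N = -3861 (N = (18*(13/2))*(-33) = 117*(-33) = -3861)
G = 166 (G = (-20 + 103)*2 = 83*2 = 166)
N - G = -3861 - 1*166 = -3861 - 166 = -4027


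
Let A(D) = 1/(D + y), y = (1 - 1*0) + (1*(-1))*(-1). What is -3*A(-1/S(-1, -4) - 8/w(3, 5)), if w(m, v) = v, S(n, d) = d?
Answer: -60/13 ≈ -4.6154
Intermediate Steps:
y = 2 (y = (1 + 0) - 1*(-1) = 1 + 1 = 2)
A(D) = 1/(2 + D) (A(D) = 1/(D + 2) = 1/(2 + D))
-3*A(-1/S(-1, -4) - 8/w(3, 5)) = -3/(2 + (-1/(-4) - 8/5)) = -3/(2 + (-1*(-¼) - 8*⅕)) = -3/(2 + (¼ - 8/5)) = -3/(2 - 27/20) = -3/13/20 = -3*20/13 = -60/13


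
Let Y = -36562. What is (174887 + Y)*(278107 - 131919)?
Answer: 20221455100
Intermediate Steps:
(174887 + Y)*(278107 - 131919) = (174887 - 36562)*(278107 - 131919) = 138325*146188 = 20221455100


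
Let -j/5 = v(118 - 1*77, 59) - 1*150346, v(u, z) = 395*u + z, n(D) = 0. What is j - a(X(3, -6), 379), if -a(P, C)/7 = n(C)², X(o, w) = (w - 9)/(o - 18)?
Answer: 670460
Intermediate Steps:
v(u, z) = z + 395*u
X(o, w) = (-9 + w)/(-18 + o)
a(P, C) = 0 (a(P, C) = -7*0² = -7*0 = 0)
j = 670460 (j = -5*((59 + 395*(118 - 1*77)) - 1*150346) = -5*((59 + 395*(118 - 77)) - 150346) = -5*((59 + 395*41) - 150346) = -5*((59 + 16195) - 150346) = -5*(16254 - 150346) = -5*(-134092) = 670460)
j - a(X(3, -6), 379) = 670460 - 1*0 = 670460 + 0 = 670460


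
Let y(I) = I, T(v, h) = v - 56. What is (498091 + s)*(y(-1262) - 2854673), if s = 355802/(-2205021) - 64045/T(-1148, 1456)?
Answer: -539565816177349145605/379263612 ≈ -1.4227e+12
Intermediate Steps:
T(v, h) = -56 + v
s = 20113169191/379263612 (s = 355802/(-2205021) - 64045/(-56 - 1148) = 355802*(-1/2205021) - 64045/(-1204) = -355802/2205021 - 64045*(-1/1204) = -355802/2205021 + 64045/1204 = 20113169191/379263612 ≈ 53.032)
(498091 + s)*(y(-1262) - 2854673) = (498091 + 20113169191/379263612)*(-1262 - 2854673) = (188927904933883/379263612)*(-2855935) = -539565816177349145605/379263612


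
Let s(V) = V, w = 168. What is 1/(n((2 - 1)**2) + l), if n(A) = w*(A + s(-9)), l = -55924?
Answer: -1/57268 ≈ -1.7462e-5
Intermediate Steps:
n(A) = -1512 + 168*A (n(A) = 168*(A - 9) = 168*(-9 + A) = -1512 + 168*A)
1/(n((2 - 1)**2) + l) = 1/((-1512 + 168*(2 - 1)**2) - 55924) = 1/((-1512 + 168*1**2) - 55924) = 1/((-1512 + 168*1) - 55924) = 1/((-1512 + 168) - 55924) = 1/(-1344 - 55924) = 1/(-57268) = -1/57268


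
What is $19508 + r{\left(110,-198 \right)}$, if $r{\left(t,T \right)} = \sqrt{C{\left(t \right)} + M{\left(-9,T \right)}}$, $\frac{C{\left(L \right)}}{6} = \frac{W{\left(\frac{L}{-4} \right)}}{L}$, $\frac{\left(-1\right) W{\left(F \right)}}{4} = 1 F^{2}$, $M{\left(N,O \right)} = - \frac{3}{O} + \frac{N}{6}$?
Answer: $19508 + \frac{i \sqrt{181302}}{33} \approx 19508.0 + 12.903 i$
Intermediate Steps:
$M{\left(N,O \right)} = - \frac{3}{O} + \frac{N}{6}$ ($M{\left(N,O \right)} = - \frac{3}{O} + N \frac{1}{6} = - \frac{3}{O} + \frac{N}{6}$)
$W{\left(F \right)} = - 4 F^{2}$ ($W{\left(F \right)} = - 4 \cdot 1 F^{2} = - 4 F^{2}$)
$C{\left(L \right)} = - \frac{3 L}{2}$ ($C{\left(L \right)} = 6 \frac{\left(-4\right) \left(\frac{L}{-4}\right)^{2}}{L} = 6 \frac{\left(-4\right) \left(L \left(- \frac{1}{4}\right)\right)^{2}}{L} = 6 \frac{\left(-4\right) \left(- \frac{L}{4}\right)^{2}}{L} = 6 \frac{\left(-4\right) \frac{L^{2}}{16}}{L} = 6 \frac{\left(- \frac{1}{4}\right) L^{2}}{L} = 6 \left(- \frac{L}{4}\right) = - \frac{3 L}{2}$)
$r{\left(t,T \right)} = \sqrt{- \frac{3}{2} - \frac{3}{T} - \frac{3 t}{2}}$ ($r{\left(t,T \right)} = \sqrt{- \frac{3 t}{2} + \left(- \frac{3}{T} + \frac{1}{6} \left(-9\right)\right)} = \sqrt{- \frac{3 t}{2} - \left(\frac{3}{2} + \frac{3}{T}\right)} = \sqrt{- \frac{3}{2} - \frac{3}{T} - \frac{3 t}{2}}$)
$19508 + r{\left(110,-198 \right)} = 19508 + \frac{\sqrt{-6 - \frac{12}{-198} - 660}}{2} = 19508 + \frac{\sqrt{-6 - - \frac{2}{33} - 660}}{2} = 19508 + \frac{\sqrt{-6 + \frac{2}{33} - 660}}{2} = 19508 + \frac{\sqrt{- \frac{21976}{33}}}{2} = 19508 + \frac{\frac{2}{33} i \sqrt{181302}}{2} = 19508 + \frac{i \sqrt{181302}}{33}$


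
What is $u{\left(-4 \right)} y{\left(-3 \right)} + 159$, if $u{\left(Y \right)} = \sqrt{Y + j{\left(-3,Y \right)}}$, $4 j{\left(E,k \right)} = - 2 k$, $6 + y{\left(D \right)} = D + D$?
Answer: $159 - 12 i \sqrt{2} \approx 159.0 - 16.971 i$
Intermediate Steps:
$y{\left(D \right)} = -6 + 2 D$ ($y{\left(D \right)} = -6 + \left(D + D\right) = -6 + 2 D$)
$j{\left(E,k \right)} = - \frac{k}{2}$ ($j{\left(E,k \right)} = \frac{\left(-2\right) k}{4} = - \frac{k}{2}$)
$u{\left(Y \right)} = \frac{\sqrt{2} \sqrt{Y}}{2}$ ($u{\left(Y \right)} = \sqrt{Y - \frac{Y}{2}} = \sqrt{\frac{Y}{2}} = \frac{\sqrt{2} \sqrt{Y}}{2}$)
$u{\left(-4 \right)} y{\left(-3 \right)} + 159 = \frac{\sqrt{2} \sqrt{-4}}{2} \left(-6 + 2 \left(-3\right)\right) + 159 = \frac{\sqrt{2} \cdot 2 i}{2} \left(-6 - 6\right) + 159 = i \sqrt{2} \left(-12\right) + 159 = - 12 i \sqrt{2} + 159 = 159 - 12 i \sqrt{2}$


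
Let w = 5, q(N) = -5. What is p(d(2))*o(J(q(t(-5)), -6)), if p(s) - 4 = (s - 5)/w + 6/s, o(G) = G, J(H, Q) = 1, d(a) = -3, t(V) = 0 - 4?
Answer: ⅖ ≈ 0.40000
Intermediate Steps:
t(V) = -4
p(s) = 3 + 6/s + s/5 (p(s) = 4 + ((s - 5)/5 + 6/s) = 4 + ((-5 + s)*(⅕) + 6/s) = 4 + ((-1 + s/5) + 6/s) = 4 + (-1 + 6/s + s/5) = 3 + 6/s + s/5)
p(d(2))*o(J(q(t(-5)), -6)) = (3 + 6/(-3) + (⅕)*(-3))*1 = (3 + 6*(-⅓) - ⅗)*1 = (3 - 2 - ⅗)*1 = (⅖)*1 = ⅖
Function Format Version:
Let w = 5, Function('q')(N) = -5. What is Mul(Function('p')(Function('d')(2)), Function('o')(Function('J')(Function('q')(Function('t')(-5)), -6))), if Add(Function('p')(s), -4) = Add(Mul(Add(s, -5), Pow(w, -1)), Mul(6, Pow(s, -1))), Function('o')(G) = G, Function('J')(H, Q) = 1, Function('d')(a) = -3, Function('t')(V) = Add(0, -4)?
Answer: Rational(2, 5) ≈ 0.40000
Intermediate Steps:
Function('t')(V) = -4
Function('p')(s) = Add(3, Mul(6, Pow(s, -1)), Mul(Rational(1, 5), s)) (Function('p')(s) = Add(4, Add(Mul(Add(s, -5), Pow(5, -1)), Mul(6, Pow(s, -1)))) = Add(4, Add(Mul(Add(-5, s), Rational(1, 5)), Mul(6, Pow(s, -1)))) = Add(4, Add(Add(-1, Mul(Rational(1, 5), s)), Mul(6, Pow(s, -1)))) = Add(4, Add(-1, Mul(6, Pow(s, -1)), Mul(Rational(1, 5), s))) = Add(3, Mul(6, Pow(s, -1)), Mul(Rational(1, 5), s)))
Mul(Function('p')(Function('d')(2)), Function('o')(Function('J')(Function('q')(Function('t')(-5)), -6))) = Mul(Add(3, Mul(6, Pow(-3, -1)), Mul(Rational(1, 5), -3)), 1) = Mul(Add(3, Mul(6, Rational(-1, 3)), Rational(-3, 5)), 1) = Mul(Add(3, -2, Rational(-3, 5)), 1) = Mul(Rational(2, 5), 1) = Rational(2, 5)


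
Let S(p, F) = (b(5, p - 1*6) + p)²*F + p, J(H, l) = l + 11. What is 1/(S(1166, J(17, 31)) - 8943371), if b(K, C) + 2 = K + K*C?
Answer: 1/2030870157 ≈ 4.9240e-10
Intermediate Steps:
J(H, l) = 11 + l
b(K, C) = -2 + K + C*K (b(K, C) = -2 + (K + K*C) = -2 + (K + C*K) = -2 + K + C*K)
S(p, F) = p + F*(-27 + 6*p)² (S(p, F) = ((-2 + 5 + (p - 1*6)*5) + p)²*F + p = ((-2 + 5 + (p - 6)*5) + p)²*F + p = ((-2 + 5 + (-6 + p)*5) + p)²*F + p = ((-2 + 5 + (-30 + 5*p)) + p)²*F + p = ((-27 + 5*p) + p)²*F + p = (-27 + 6*p)²*F + p = F*(-27 + 6*p)² + p = p + F*(-27 + 6*p)²)
1/(S(1166, J(17, 31)) - 8943371) = 1/((1166 + 9*(11 + 31)*(-9 + 2*1166)²) - 8943371) = 1/((1166 + 9*42*(-9 + 2332)²) - 8943371) = 1/((1166 + 9*42*2323²) - 8943371) = 1/((1166 + 9*42*5396329) - 8943371) = 1/((1166 + 2039812362) - 8943371) = 1/(2039813528 - 8943371) = 1/2030870157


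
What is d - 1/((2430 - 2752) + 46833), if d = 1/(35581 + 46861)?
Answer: -35931/3834459862 ≈ -9.3705e-6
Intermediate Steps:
d = 1/82442 ≈ 1.2130e-5
d - 1/((2430 - 2752) + 46833) = 1/82442 - 1/((2430 - 2752) + 46833) = 1/82442 - 1/(-322 + 46833) = 1/82442 - 1/46511 = -35931/3834459862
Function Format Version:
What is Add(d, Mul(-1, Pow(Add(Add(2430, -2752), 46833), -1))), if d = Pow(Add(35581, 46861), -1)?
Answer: Rational(-35931, 3834459862) ≈ -9.3705e-6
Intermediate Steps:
d = Rational(1, 82442) (d = Pow(82442, -1) = Rational(1, 82442) ≈ 1.2130e-5)
Add(d, Mul(-1, Pow(Add(Add(2430, -2752), 46833), -1))) = Add(Rational(1, 82442), Mul(-1, Pow(Add(Add(2430, -2752), 46833), -1))) = Add(Rational(1, 82442), Mul(-1, Pow(Add(-322, 46833), -1))) = Add(Rational(1, 82442), Mul(-1, Pow(46511, -1))) = Add(Rational(1, 82442), Mul(-1, Rational(1, 46511))) = Add(Rational(1, 82442), Rational(-1, 46511)) = Rational(-35931, 3834459862)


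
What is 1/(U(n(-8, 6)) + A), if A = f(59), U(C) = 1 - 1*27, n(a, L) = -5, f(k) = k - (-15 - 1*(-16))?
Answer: 1/32 ≈ 0.031250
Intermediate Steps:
f(k) = -1 + k (f(k) = k - (-15 + 16) = k - 1*1 = k - 1 = -1 + k)
U(C) = -26 (U(C) = 1 - 27 = -26)
A = 58 (A = -1 + 59 = 58)
1/(U(n(-8, 6)) + A) = 1/(-26 + 58) = 1/32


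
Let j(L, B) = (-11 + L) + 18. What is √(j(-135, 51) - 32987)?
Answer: I*√33115 ≈ 181.98*I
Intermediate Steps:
j(L, B) = 7 + L
√(j(-135, 51) - 32987) = √((7 - 135) - 32987) = √(-128 - 32987) = √(-33115) = I*√33115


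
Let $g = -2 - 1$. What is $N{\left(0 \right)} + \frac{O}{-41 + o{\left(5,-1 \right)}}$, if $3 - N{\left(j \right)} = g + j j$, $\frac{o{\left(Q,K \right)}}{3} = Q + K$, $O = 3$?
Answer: $\frac{171}{29} \approx 5.8966$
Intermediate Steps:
$o{\left(Q,K \right)} = 3 K + 3 Q$ ($o{\left(Q,K \right)} = 3 \left(Q + K\right) = 3 \left(K + Q\right) = 3 K + 3 Q$)
$g = -3$ ($g = -2 - 1 = -3$)
$N{\left(j \right)} = 6 - j^{2}$ ($N{\left(j \right)} = 3 - \left(-3 + j j\right) = 3 - \left(-3 + j^{2}\right) = 6 - j^{2}$)
$N{\left(0 \right)} + \frac{O}{-41 + o{\left(5,-1 \right)}} = \left(6 - 0^{2}\right) + \frac{3}{-41 + \left(3 \left(-1\right) + 3 \cdot 5\right)} = \left(6 - 0\right) + \frac{3}{-41 + \left(-3 + 15\right)} = \left(6 + 0\right) + \frac{3}{-41 + 12} = 6 + \frac{3}{-29} = 6 + 3 \left(- \frac{1}{29}\right) = 6 - \frac{3}{29} = \frac{171}{29}$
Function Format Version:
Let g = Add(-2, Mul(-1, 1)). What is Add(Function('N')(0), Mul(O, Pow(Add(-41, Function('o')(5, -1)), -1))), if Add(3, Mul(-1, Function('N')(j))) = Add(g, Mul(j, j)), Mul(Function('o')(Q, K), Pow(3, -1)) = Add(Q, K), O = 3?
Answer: Rational(171, 29) ≈ 5.8966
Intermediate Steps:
Function('o')(Q, K) = Add(Mul(3, K), Mul(3, Q)) (Function('o')(Q, K) = Mul(3, Add(Q, K)) = Mul(3, Add(K, Q)) = Add(Mul(3, K), Mul(3, Q)))
g = -3 (g = Add(-2, -1) = -3)
Function('N')(j) = Add(6, Mul(-1, Pow(j, 2))) (Function('N')(j) = Add(3, Mul(-1, Add(-3, Mul(j, j)))) = Add(3, Mul(-1, Add(-3, Pow(j, 2)))) = Add(3, Add(3, Mul(-1, Pow(j, 2)))) = Add(6, Mul(-1, Pow(j, 2))))
Add(Function('N')(0), Mul(O, Pow(Add(-41, Function('o')(5, -1)), -1))) = Add(Add(6, Mul(-1, Pow(0, 2))), Mul(3, Pow(Add(-41, Add(Mul(3, -1), Mul(3, 5))), -1))) = Add(Add(6, Mul(-1, 0)), Mul(3, Pow(Add(-41, Add(-3, 15)), -1))) = Add(Add(6, 0), Mul(3, Pow(Add(-41, 12), -1))) = Add(6, Mul(3, Pow(-29, -1))) = Add(6, Mul(3, Rational(-1, 29))) = Add(6, Rational(-3, 29)) = Rational(171, 29)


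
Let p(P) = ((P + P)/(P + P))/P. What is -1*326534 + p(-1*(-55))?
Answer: -17959369/55 ≈ -3.2653e+5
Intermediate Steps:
p(P) = 1/P (p(P) = ((2*P)/((2*P)))/P = ((2*P)*(1/(2*P)))/P = 1/P)
-1*326534 + p(-1*(-55)) = -1*326534 + 1/(-1*(-55)) = -326534 + 1/55 = -17959369/55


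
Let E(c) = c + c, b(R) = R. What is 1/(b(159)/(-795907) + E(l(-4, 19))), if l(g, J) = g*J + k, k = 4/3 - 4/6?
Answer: -2387721/359750441 ≈ -0.0066372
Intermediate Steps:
k = ⅔ (k = 4*(⅓) - 4*⅙ = 4/3 - ⅔ = ⅔ ≈ 0.66667)
l(g, J) = ⅔ + J*g (l(g, J) = g*J + ⅔ = J*g + ⅔ = ⅔ + J*g)
E(c) = 2*c
1/(b(159)/(-795907) + E(l(-4, 19))) = 1/(159/(-795907) + 2*(⅔ + 19*(-4))) = 1/(159*(-1/795907) + 2*(⅔ - 76)) = 1/(-159/795907 + 2*(-226/3)) = 1/(-159/795907 - 452/3) = 1/(-359750441/2387721) = -2387721/359750441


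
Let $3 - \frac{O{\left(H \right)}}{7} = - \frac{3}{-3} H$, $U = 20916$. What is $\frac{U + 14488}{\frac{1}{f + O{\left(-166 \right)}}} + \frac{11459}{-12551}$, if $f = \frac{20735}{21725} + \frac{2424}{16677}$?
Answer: $\frac{165049678371314311}{3937078365} \approx 4.1922 \cdot 10^{7}$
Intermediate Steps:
$O{\left(H \right)} = 21 - 7 H$ ($O{\left(H \right)} = 21 - 7 - \frac{3}{-3} H = 21 - 7 \left(-3\right) \left(- \frac{1}{3}\right) H = 21 - 7 \cdot 1 H = 21 - 7 H$)
$f = \frac{2414903}{2195805}$ ($f = 20735 \cdot \frac{1}{21725} + 2424 \cdot \frac{1}{16677} = \frac{377}{395} + \frac{808}{5559} = \frac{2414903}{2195805} \approx 1.0998$)
$\frac{U + 14488}{\frac{1}{f + O{\left(-166 \right)}}} + \frac{11459}{-12551} = \frac{20916 + 14488}{\frac{1}{\frac{2414903}{2195805} + \left(21 - -1162\right)}} + \frac{11459}{-12551} = \frac{35404}{\frac{1}{\frac{2414903}{2195805} + \left(21 + 1162\right)}} + 11459 \left(- \frac{1}{12551}\right) = \frac{35404}{\frac{1}{\frac{2414903}{2195805} + 1183}} - \frac{1637}{1793} = \frac{35404}{\frac{1}{\frac{2600052218}{2195805}}} - \frac{1637}{1793} = \frac{35404}{\frac{2195805}{2600052218}} - \frac{1637}{1793} = 35404 \cdot \frac{2600052218}{2195805} - \frac{1637}{1793} = \frac{92052248726072}{2195805} - \frac{1637}{1793} = \frac{165049678371314311}{3937078365}$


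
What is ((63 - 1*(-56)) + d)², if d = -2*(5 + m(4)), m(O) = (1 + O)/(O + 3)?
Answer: 567009/49 ≈ 11572.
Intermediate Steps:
m(O) = (1 + O)/(3 + O)
d = -80/7 (d = -2*(5 + (1 + 4)/(3 + 4)) = -2*(5 + 5/7) = -2*40/7 = -80/7 ≈ -11.429)
((63 - 1*(-56)) + d)² = ((63 - 1*(-56)) - 80/7)² = ((63 + 56) - 80/7)² = (119 - 80/7)² = (753/7)² = 567009/49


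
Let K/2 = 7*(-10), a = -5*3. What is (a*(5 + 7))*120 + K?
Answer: -21740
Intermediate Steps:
a = -15
K = -140 (K = 2*(7*(-10)) = 2*(-70) = -140)
(a*(5 + 7))*120 + K = -15*(5 + 7)*120 - 140 = -15*12*120 - 140 = -180*120 - 140 = -21600 - 140 = -21740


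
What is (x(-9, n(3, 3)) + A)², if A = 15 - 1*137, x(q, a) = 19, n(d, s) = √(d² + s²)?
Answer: 10609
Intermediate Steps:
A = -122 (A = 15 - 137 = -122)
(x(-9, n(3, 3)) + A)² = (19 - 122)² = (-103)² = 10609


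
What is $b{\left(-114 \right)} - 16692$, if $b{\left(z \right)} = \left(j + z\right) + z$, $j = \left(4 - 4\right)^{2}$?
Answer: $-16920$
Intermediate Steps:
$j = 0$ ($j = 0^{2} = 0$)
$b{\left(z \right)} = 2 z$ ($b{\left(z \right)} = \left(0 + z\right) + z = z + z = 2 z$)
$b{\left(-114 \right)} - 16692 = 2 \left(-114\right) - 16692 = -228 - 16692 = -16920$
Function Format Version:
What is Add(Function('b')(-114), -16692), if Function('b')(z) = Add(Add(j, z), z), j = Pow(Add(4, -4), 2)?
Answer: -16920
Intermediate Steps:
j = 0 (j = Pow(0, 2) = 0)
Function('b')(z) = Mul(2, z) (Function('b')(z) = Add(Add(0, z), z) = Add(z, z) = Mul(2, z))
Add(Function('b')(-114), -16692) = Add(Mul(2, -114), -16692) = Add(-228, -16692) = -16920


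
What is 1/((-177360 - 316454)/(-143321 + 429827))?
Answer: -143253/246907 ≈ -0.58019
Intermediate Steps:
1/((-177360 - 316454)/(-143321 + 429827)) = 1/(-493814/286506) = 1/(-493814*1/286506) = 1/(-246907/143253) = -143253/246907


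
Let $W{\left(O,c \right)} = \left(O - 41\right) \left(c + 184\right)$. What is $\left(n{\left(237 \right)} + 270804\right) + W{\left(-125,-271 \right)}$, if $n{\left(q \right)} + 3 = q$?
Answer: $285480$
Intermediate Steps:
$n{\left(q \right)} = -3 + q$
$W{\left(O,c \right)} = \left(-41 + O\right) \left(184 + c\right)$
$\left(n{\left(237 \right)} + 270804\right) + W{\left(-125,-271 \right)} = \left(\left(-3 + 237\right) + 270804\right) - -14442 = \left(234 + 270804\right) + \left(-7544 + 11111 - 23000 + 33875\right) = 271038 + 14442 = 285480$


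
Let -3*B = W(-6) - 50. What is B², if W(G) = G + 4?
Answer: 2704/9 ≈ 300.44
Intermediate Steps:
W(G) = 4 + G
B = 52/3 (B = -((4 - 6) - 50)/3 = -(-2 - 50)/3 = -⅓*(-52) = 52/3 ≈ 17.333)
B² = (52/3)² = 2704/9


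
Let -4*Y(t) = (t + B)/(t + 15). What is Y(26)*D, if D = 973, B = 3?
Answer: -28217/164 ≈ -172.05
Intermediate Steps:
Y(t) = -(3 + t)/(4*(15 + t)) (Y(t) = -(t + 3)/(4*(t + 15)) = -(3 + t)/(4*(15 + t)))
Y(26)*D = ((-3 - 1*26)/(4*(15 + 26)))*973 = ((¼)*(-3 - 26)/41)*973 = ((¼)*(1/41)*(-29))*973 = -29/164*973 = -28217/164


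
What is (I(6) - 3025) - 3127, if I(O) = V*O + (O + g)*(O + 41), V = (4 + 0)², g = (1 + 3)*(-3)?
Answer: -6338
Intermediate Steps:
g = -12 (g = 4*(-3) = -12)
V = 16 (V = 4² = 16)
I(O) = 16*O + (-12 + O)*(41 + O) (I(O) = 16*O + (O - 12)*(O + 41) = 16*O + (-12 + O)*(41 + O))
(I(6) - 3025) - 3127 = ((-492 + 6² + 45*6) - 3025) - 3127 = ((-492 + 36 + 270) - 3025) - 3127 = (-186 - 3025) - 3127 = -3211 - 3127 = -6338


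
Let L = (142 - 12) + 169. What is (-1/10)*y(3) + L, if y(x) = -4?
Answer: 1497/5 ≈ 299.40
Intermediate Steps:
L = 299 (L = 130 + 169 = 299)
(-1/10)*y(3) + L = -1/10*(-4) + 299 = -1*⅒*(-4) + 299 = -⅒*(-4) + 299 = ⅖ + 299 = 1497/5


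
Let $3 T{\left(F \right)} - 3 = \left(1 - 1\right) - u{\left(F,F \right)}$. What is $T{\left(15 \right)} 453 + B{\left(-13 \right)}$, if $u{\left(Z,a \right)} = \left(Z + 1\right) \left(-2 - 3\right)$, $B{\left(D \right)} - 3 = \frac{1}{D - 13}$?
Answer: $\frac{325935}{26} \approx 12536.0$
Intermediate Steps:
$B{\left(D \right)} = 3 + \frac{1}{-13 + D}$ ($B{\left(D \right)} = 3 + \frac{1}{D - 13} = 3 + \frac{1}{-13 + D}$)
$u{\left(Z,a \right)} = -5 - 5 Z$ ($u{\left(Z,a \right)} = \left(1 + Z\right) \left(-5\right) = -5 - 5 Z$)
$T{\left(F \right)} = \frac{8}{3} + \frac{5 F}{3}$ ($T{\left(F \right)} = 1 + \frac{\left(1 - 1\right) - \left(-5 - 5 F\right)}{3} = 1 + \frac{\left(1 - 1\right) + \left(5 + 5 F\right)}{3} = 1 + \frac{0 + \left(5 + 5 F\right)}{3} = 1 + \frac{5 + 5 F}{3} = 1 + \left(\frac{5}{3} + \frac{5 F}{3}\right) = \frac{8}{3} + \frac{5 F}{3}$)
$T{\left(15 \right)} 453 + B{\left(-13 \right)} = \left(\frac{8}{3} + \frac{5}{3} \cdot 15\right) 453 + \frac{-38 + 3 \left(-13\right)}{-13 - 13} = \left(\frac{8}{3} + 25\right) 453 + \frac{-38 - 39}{-26} = \frac{83}{3} \cdot 453 - - \frac{77}{26} = 12533 + \frac{77}{26} = \frac{325935}{26}$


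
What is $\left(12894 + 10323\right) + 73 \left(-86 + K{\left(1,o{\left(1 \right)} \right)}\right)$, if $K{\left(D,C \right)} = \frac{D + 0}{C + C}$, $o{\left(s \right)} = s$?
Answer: $\frac{33951}{2} \approx 16976.0$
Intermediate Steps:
$K{\left(D,C \right)} = \frac{D}{2 C}$
$\left(12894 + 10323\right) + 73 \left(-86 + K{\left(1,o{\left(1 \right)} \right)}\right) = \left(12894 + 10323\right) + 73 \left(-86 + \frac{1}{2} \cdot 1 \cdot 1^{-1}\right) = 23217 + 73 \left(-86 + \frac{1}{2} \cdot 1 \cdot 1\right) = 23217 + 73 \left(-86 + \frac{1}{2}\right) = 23217 + 73 \left(- \frac{171}{2}\right) = 23217 - \frac{12483}{2} = \frac{33951}{2}$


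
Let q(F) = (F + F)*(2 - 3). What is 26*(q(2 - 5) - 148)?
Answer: -3692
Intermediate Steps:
q(F) = -2*F (q(F) = (2*F)*(-1) = -2*F)
26*(q(2 - 5) - 148) = 26*(-2*(2 - 5) - 148) = 26*(-2*(-3) - 148) = 26*(6 - 148) = 26*(-142) = -3692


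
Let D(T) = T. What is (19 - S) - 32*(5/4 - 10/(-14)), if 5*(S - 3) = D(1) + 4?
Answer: -335/7 ≈ -47.857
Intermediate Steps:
S = 4 (S = 3 + (1 + 4)/5 = 3 + (⅕)*5 = 3 + 1 = 4)
(19 - S) - 32*(5/4 - 10/(-14)) = (19 - 1*4) - 32*(5/4 - 10/(-14)) = (19 - 4) - 32*(5*(¼) - 10*(-1/14)) = 15 - 32*(5/4 + 5/7) = 15 - 32*55/28 = 15 - 440/7 = -335/7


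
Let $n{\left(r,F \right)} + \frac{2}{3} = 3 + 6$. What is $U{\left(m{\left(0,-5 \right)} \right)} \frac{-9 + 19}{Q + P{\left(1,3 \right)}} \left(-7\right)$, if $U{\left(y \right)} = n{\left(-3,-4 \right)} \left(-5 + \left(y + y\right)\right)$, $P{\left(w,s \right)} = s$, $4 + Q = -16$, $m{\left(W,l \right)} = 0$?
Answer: $- \frac{8750}{51} \approx -171.57$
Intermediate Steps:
$n{\left(r,F \right)} = \frac{25}{3}$ ($n{\left(r,F \right)} = - \frac{2}{3} + \left(3 + 6\right) = - \frac{2}{3} + 9 = \frac{25}{3}$)
$Q = -20$ ($Q = -4 - 16 = -20$)
$U{\left(y \right)} = - \frac{125}{3} + \frac{50 y}{3}$ ($U{\left(y \right)} = \frac{25 \left(-5 + \left(y + y\right)\right)}{3} = \frac{25 \left(-5 + 2 y\right)}{3} = - \frac{125}{3} + \frac{50 y}{3}$)
$U{\left(m{\left(0,-5 \right)} \right)} \frac{-9 + 19}{Q + P{\left(1,3 \right)}} \left(-7\right) = \left(- \frac{125}{3} + \frac{50}{3} \cdot 0\right) \frac{-9 + 19}{-20 + 3} \left(-7\right) = \left(- \frac{125}{3} + 0\right) \frac{10}{-17} \left(-7\right) = - \frac{125 \cdot 10 \left(- \frac{1}{17}\right)}{3} \left(-7\right) = \left(- \frac{125}{3}\right) \left(- \frac{10}{17}\right) \left(-7\right) = \frac{1250}{51} \left(-7\right) = - \frac{8750}{51}$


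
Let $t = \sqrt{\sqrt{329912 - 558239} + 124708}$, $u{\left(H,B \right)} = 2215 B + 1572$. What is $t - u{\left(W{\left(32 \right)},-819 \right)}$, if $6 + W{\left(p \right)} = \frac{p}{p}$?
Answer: $1812513 + \sqrt{124708 + 11 i \sqrt{1887}} \approx 1.8129 \cdot 10^{6} + 0.67655 i$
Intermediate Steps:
$W{\left(p \right)} = -5$ ($W{\left(p \right)} = -6 + \frac{p}{p} = -6 + 1 = -5$)
$u{\left(H,B \right)} = 1572 + 2215 B$
$t = \sqrt{124708 + 11 i \sqrt{1887}}$ ($t = \sqrt{\sqrt{-228327} + 124708} = \sqrt{11 i \sqrt{1887} + 124708} = \sqrt{124708 + 11 i \sqrt{1887}} \approx 353.14 + 0.6765 i$)
$t - u{\left(W{\left(32 \right)},-819 \right)} = \sqrt{124708 + 11 i \sqrt{1887}} - \left(1572 + 2215 \left(-819\right)\right) = \sqrt{124708 + 11 i \sqrt{1887}} - \left(1572 - 1814085\right) = \sqrt{124708 + 11 i \sqrt{1887}} - -1812513 = \sqrt{124708 + 11 i \sqrt{1887}} + 1812513 = 1812513 + \sqrt{124708 + 11 i \sqrt{1887}}$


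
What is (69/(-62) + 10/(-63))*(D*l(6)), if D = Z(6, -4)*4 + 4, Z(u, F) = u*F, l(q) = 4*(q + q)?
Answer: 3655712/651 ≈ 5615.5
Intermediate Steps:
l(q) = 8*q (l(q) = 4*(2*q) = 8*q)
Z(u, F) = F*u
D = -92 (D = -4*6*4 + 4 = -24*4 + 4 = -96 + 4 = -92)
(69/(-62) + 10/(-63))*(D*l(6)) = (69/(-62) + 10/(-63))*(-736*6) = (69*(-1/62) + 10*(-1/63))*(-92*48) = (-69/62 - 10/63)*(-4416) = -4967/3906*(-4416) = 3655712/651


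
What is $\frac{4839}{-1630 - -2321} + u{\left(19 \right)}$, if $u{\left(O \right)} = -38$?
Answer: $- \frac{21419}{691} \approx -30.997$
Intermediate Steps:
$\frac{4839}{-1630 - -2321} + u{\left(19 \right)} = \frac{4839}{-1630 - -2321} - 38 = \frac{4839}{-1630 + 2321} - 38 = \frac{4839}{691} - 38 = - \frac{21419}{691}$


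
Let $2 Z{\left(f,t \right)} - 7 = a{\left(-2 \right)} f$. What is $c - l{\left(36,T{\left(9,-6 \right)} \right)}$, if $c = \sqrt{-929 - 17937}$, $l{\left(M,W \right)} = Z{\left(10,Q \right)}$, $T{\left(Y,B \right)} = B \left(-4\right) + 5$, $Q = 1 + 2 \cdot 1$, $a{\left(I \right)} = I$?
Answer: $\frac{13}{2} + i \sqrt{18866} \approx 6.5 + 137.35 i$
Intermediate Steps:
$Q = 3$ ($Q = 1 + 2 = 3$)
$T{\left(Y,B \right)} = 5 - 4 B$ ($T{\left(Y,B \right)} = - 4 B + 5 = 5 - 4 B$)
$Z{\left(f,t \right)} = \frac{7}{2} - f$ ($Z{\left(f,t \right)} = \frac{7}{2} + \frac{\left(-2\right) f}{2} = \frac{7}{2} - f$)
$l{\left(M,W \right)} = - \frac{13}{2}$ ($l{\left(M,W \right)} = \frac{7}{2} - 10 = - \frac{13}{2}$)
$c = i \sqrt{18866}$ ($c = \sqrt{-18866} = i \sqrt{18866} \approx 137.35 i$)
$c - l{\left(36,T{\left(9,-6 \right)} \right)} = i \sqrt{18866} - - \frac{13}{2} = i \sqrt{18866} + \frac{13}{2} = \frac{13}{2} + i \sqrt{18866}$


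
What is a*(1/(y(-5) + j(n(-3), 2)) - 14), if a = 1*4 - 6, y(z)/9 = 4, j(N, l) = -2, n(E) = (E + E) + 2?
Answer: 475/17 ≈ 27.941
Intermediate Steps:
n(E) = 2 + 2*E (n(E) = 2*E + 2 = 2 + 2*E)
y(z) = 36 (y(z) = 9*4 = 36)
a = -2 (a = 4 - 6 = -2)
a*(1/(y(-5) + j(n(-3), 2)) - 14) = -2*(1/(36 - 2) - 14) = -2*(1/34 - 14) = -2*(-475/34) = 475/17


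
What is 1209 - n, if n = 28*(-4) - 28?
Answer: 1349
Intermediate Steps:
n = -140 (n = -112 - 28 = -140)
1209 - n = 1209 - 1*(-140) = 1209 + 140 = 1349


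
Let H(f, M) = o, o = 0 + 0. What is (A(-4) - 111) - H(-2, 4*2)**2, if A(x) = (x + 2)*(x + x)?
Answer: -95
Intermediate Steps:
o = 0
H(f, M) = 0
A(x) = 2*x*(2 + x) (A(x) = (2 + x)*(2*x) = 2*x*(2 + x))
(A(-4) - 111) - H(-2, 4*2)**2 = (2*(-4)*(2 - 4) - 111) - 1*0**2 = (2*(-4)*(-2) - 111) - 1*0 = (16 - 111) + 0 = -95 + 0 = -95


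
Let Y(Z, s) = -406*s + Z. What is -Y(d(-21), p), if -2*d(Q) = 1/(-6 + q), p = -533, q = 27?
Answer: -9088715/42 ≈ -2.1640e+5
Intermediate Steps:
d(Q) = -1/42 (d(Q) = -1/(2*(-6 + 27)) = -½/21 = -½*1/21 = -1/42)
Y(Z, s) = Z - 406*s
-Y(d(-21), p) = -(-1/42 - 406*(-533)) = -(-1/42 + 216398) = -1*9088715/42 = -9088715/42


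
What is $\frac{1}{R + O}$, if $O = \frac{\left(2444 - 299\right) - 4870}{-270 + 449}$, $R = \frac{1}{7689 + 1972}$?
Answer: $- \frac{1729319}{26326046} \approx -0.065688$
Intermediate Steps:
$R = \frac{1}{9661} \approx 0.00010351$
$O = - \frac{2725}{179}$ ($O = \frac{\left(2444 - 299\right) - 4870}{179} = \left(2145 - 4870\right) \frac{1}{179} = \left(-2725\right) \frac{1}{179} = - \frac{2725}{179} \approx -15.223$)
$\frac{1}{R + O} = \frac{1}{\frac{1}{9661} - \frac{2725}{179}} = \frac{1}{- \frac{26326046}{1729319}} = - \frac{1729319}{26326046}$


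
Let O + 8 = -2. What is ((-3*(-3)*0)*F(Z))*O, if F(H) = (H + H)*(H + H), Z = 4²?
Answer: 0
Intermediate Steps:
O = -10 (O = -8 - 2 = -10)
Z = 16
F(H) = 4*H² (F(H) = (2*H)*(2*H) = 4*H²)
((-3*(-3)*0)*F(Z))*O = ((-3*(-3)*0)*(4*16²))*(-10) = ((9*0)*(4*256))*(-10) = (0*1024)*(-10) = 0*(-10) = 0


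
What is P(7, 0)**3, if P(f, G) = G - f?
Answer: -343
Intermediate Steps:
P(7, 0)**3 = (0 - 1*7)**3 = (0 - 7)**3 = (-7)**3 = -343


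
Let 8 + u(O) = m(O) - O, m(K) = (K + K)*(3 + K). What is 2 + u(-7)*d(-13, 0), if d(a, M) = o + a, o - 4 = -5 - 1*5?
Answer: -1043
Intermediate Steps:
o = -6 (o = 4 + (-5 - 1*5) = 4 + (-5 - 5) = 4 - 10 = -6)
m(K) = 2*K*(3 + K) (m(K) = (2*K)*(3 + K) = 2*K*(3 + K))
d(a, M) = -6 + a
u(O) = -8 - O + 2*O*(3 + O) (u(O) = -8 + (2*O*(3 + O) - O) = -8 + (-O + 2*O*(3 + O)) = -8 - O + 2*O*(3 + O))
2 + u(-7)*d(-13, 0) = 2 + (-8 - 1*(-7) + 2*(-7)*(3 - 7))*(-6 - 13) = 2 + (-8 + 7 + 2*(-7)*(-4))*(-19) = 2 + (-8 + 7 + 56)*(-19) = 2 + 55*(-19) = 2 - 1045 = -1043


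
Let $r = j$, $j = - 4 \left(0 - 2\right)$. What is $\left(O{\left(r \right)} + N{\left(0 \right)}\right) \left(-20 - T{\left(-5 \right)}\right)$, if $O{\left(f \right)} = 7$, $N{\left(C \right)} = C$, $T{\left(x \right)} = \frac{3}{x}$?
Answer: $- \frac{679}{5} \approx -135.8$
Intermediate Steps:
$j = 8$ ($j = \left(-4\right) \left(-2\right) = 8$)
$r = 8$
$\left(O{\left(r \right)} + N{\left(0 \right)}\right) \left(-20 - T{\left(-5 \right)}\right) = \left(7 + 0\right) \left(-20 - \frac{3}{-5}\right) = 7 \left(-20 - 3 \left(- \frac{1}{5}\right)\right) = 7 \left(-20 - - \frac{3}{5}\right) = 7 \left(-20 + \frac{3}{5}\right) = 7 \left(- \frac{97}{5}\right) = - \frac{679}{5}$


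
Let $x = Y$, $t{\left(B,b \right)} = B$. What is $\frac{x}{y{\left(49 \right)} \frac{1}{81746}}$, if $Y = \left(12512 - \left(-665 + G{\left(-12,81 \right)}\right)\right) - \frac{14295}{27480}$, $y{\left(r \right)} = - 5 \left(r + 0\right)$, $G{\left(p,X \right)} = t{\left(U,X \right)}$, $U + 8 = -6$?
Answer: $- \frac{20157027943}{4580} \approx -4.4011 \cdot 10^{6}$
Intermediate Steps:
$U = -14$ ($U = -8 - 6 = -14$)
$G{\left(p,X \right)} = -14$
$y{\left(r \right)} = - 5 r$
$Y = \frac{24164959}{1832}$ ($Y = \left(12512 + \left(665 - -14\right)\right) - \frac{14295}{27480} = \left(12512 + \left(665 + 14\right)\right) - \frac{953}{1832} = \left(12512 + 679\right) - \frac{953}{1832} = 13191 - \frac{953}{1832} = \frac{24164959}{1832} \approx 13190.0$)
$x = \frac{24164959}{1832} \approx 13190.0$
$\frac{x}{y{\left(49 \right)} \frac{1}{81746}} = \frac{24164959}{1832 \frac{\left(-5\right) 49}{81746}} = \frac{24164959}{1832 \left(\left(-245\right) \frac{1}{81746}\right)} = \frac{24164959}{1832 \left(- \frac{35}{11678}\right)} = \frac{24164959}{1832} \left(- \frac{11678}{35}\right) = - \frac{20157027943}{4580}$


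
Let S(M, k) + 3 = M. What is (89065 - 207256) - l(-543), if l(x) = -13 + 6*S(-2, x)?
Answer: -118148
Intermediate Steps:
S(M, k) = -3 + M
l(x) = -43 (l(x) = -13 + 6*(-3 - 2) = -13 + 6*(-5) = -13 - 30 = -43)
(89065 - 207256) - l(-543) = (89065 - 207256) - 1*(-43) = -118191 + 43 = -118148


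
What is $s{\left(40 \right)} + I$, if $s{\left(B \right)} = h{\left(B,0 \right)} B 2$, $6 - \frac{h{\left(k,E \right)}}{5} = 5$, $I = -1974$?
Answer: $-1574$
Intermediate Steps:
$h{\left(k,E \right)} = 5$ ($h{\left(k,E \right)} = 30 - 25 = 5$)
$s{\left(B \right)} = 10 B$ ($s{\left(B \right)} = 5 B 2 = 10 B$)
$s{\left(40 \right)} + I = 10 \cdot 40 - 1974 = 400 - 1974 = -1574$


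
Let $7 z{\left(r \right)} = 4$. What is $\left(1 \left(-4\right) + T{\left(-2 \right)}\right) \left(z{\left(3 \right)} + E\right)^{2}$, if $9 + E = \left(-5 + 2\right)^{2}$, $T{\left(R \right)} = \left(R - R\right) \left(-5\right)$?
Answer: $- \frac{64}{49} \approx -1.3061$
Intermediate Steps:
$z{\left(r \right)} = \frac{4}{7}$ ($z{\left(r \right)} = \frac{1}{7} \cdot 4 = \frac{4}{7}$)
$T{\left(R \right)} = 0$ ($T{\left(R \right)} = 0 \left(-5\right) = 0$)
$E = 0$ ($E = -9 + \left(-5 + 2\right)^{2} = -9 + \left(-3\right)^{2} = -9 + 9 = 0$)
$\left(1 \left(-4\right) + T{\left(-2 \right)}\right) \left(z{\left(3 \right)} + E\right)^{2} = \left(1 \left(-4\right) + 0\right) \left(\frac{4}{7} + 0\right)^{2} = \left(-4 + 0\right) \left(\frac{4}{7}\right)^{2} = \left(-4\right) \frac{16}{49} = - \frac{64}{49}$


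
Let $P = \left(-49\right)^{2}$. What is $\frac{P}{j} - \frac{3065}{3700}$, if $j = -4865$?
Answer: $- \frac{135971}{102860} \approx -1.3219$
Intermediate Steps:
$P = 2401$
$\frac{P}{j} - \frac{3065}{3700} = \frac{2401}{-4865} - \frac{3065}{3700} = 2401 \left(- \frac{1}{4865}\right) - \frac{613}{740} = - \frac{343}{695} - \frac{613}{740} = - \frac{135971}{102860}$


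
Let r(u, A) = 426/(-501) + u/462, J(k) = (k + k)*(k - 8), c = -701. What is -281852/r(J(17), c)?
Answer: 3624334868/2417 ≈ 1.4995e+6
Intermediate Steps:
J(k) = 2*k*(-8 + k) (J(k) = (2*k)*(-8 + k) = 2*k*(-8 + k))
r(u, A) = -142/167 + u/462 (r(u, A) = 426*(-1/501) + u*(1/462) = -142/167 + u/462)
-281852/r(J(17), c) = -281852/(-142/167 + (2*17*(-8 + 17))/462) = -281852/(-142/167 + (2*17*9)/462) = -281852/(-142/167 + (1/462)*306) = -281852/(-142/167 + 51/77) = -281852/(-2417/12859) = -281852*(-12859/2417) = 3624334868/2417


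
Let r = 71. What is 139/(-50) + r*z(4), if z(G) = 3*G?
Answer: 42461/50 ≈ 849.22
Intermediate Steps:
139/(-50) + r*z(4) = 139/(-50) + 71*(3*4) = 139*(-1/50) + 71*12 = -139/50 + 852 = 42461/50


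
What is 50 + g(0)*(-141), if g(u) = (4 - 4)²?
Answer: 50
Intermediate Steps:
g(u) = 0 (g(u) = 0² = 0)
50 + g(0)*(-141) = 50 + 0*(-141) = 50 + 0 = 50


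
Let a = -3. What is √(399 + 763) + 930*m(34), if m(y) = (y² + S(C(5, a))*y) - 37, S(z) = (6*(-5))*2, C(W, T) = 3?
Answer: -856530 + √1162 ≈ -8.5650e+5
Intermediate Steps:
S(z) = -60 (S(z) = -30*2 = -60)
m(y) = -37 + y² - 60*y (m(y) = (y² - 60*y) - 37 = -37 + y² - 60*y)
√(399 + 763) + 930*m(34) = √(399 + 763) + 930*(-37 + 34² - 60*34) = √1162 + 930*(-37 + 1156 - 2040) = √1162 + 930*(-921) = √1162 - 856530 = -856530 + √1162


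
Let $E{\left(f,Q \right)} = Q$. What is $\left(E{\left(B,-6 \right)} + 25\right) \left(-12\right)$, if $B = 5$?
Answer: $-228$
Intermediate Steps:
$\left(E{\left(B,-6 \right)} + 25\right) \left(-12\right) = \left(-6 + 25\right) \left(-12\right) = 19 \left(-12\right) = -228$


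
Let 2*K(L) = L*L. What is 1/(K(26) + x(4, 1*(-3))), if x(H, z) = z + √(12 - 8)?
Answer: 1/337 ≈ 0.0029674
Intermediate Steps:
x(H, z) = 2 + z (x(H, z) = z + √4 = z + 2 = 2 + z)
K(L) = L²/2 (K(L) = (L*L)/2 = L²/2)
1/(K(26) + x(4, 1*(-3))) = 1/((½)*26² + (2 + 1*(-3))) = 1/((½)*676 + (2 - 3)) = 1/(338 - 1) = 1/337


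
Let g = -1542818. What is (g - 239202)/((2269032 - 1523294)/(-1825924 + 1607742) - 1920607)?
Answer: 97201171910/104760655553 ≈ 0.92784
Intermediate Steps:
(g - 239202)/((2269032 - 1523294)/(-1825924 + 1607742) - 1920607) = (-1542818 - 239202)/((2269032 - 1523294)/(-1825924 + 1607742) - 1920607) = -1782020/(745738/(-218182) - 1920607) = -1782020/(745738*(-1/218182) - 1920607) = -1782020/(-372869/109091 - 1920607) = -1782020/(-209521311106/109091) = -1782020*(-109091/209521311106) = 97201171910/104760655553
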